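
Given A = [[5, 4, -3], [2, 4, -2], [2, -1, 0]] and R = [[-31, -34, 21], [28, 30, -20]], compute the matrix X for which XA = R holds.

A is on the right of X, so right-multiply by A⁻¹: X = RA⁻¹.
A has determinant 4; A⁻¹ = [[-1/2, 3/4, 1], [-1, 3/2, 1], [-5/2, 13/4, 3]].
X = RA⁻¹ = [[-31, -34, 21], [28, 30, -20]] · [[-1/2, 3/4, 1], [-1, 3/2, 1], [-5/2, 13/4, 3]] = [[-3, -6, -2], [6, 1, -2]].

X = [[-3, -6, -2], [6, 1, -2]]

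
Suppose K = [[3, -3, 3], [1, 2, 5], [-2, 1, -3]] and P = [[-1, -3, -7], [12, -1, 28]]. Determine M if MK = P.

Right-multiplying both sides by K⁻¹ gives M = PK⁻¹.
det K = 3; the adjugate gives K⁻¹ = [[-11/3, -2, -7], [-7/3, -1, -4], [5/3, 1, 3]].
M = PK⁻¹ = [[-1, -3, -7], [12, -1, 28]] · [[-11/3, -2, -7], [-7/3, -1, -4], [5/3, 1, 3]] = [[-1, -2, -2], [5, 5, 4]].

M = [[-1, -2, -2], [5, 5, 4]]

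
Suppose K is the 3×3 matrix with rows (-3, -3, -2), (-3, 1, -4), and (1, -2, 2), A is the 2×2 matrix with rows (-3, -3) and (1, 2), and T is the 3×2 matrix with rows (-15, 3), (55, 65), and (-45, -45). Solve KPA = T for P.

P = [[-3, -4], [-4, -2], [5, 0]]

P = K⁻¹TA⁻¹ (apply K⁻¹ on the left and A⁻¹ on the right).
K has determinant 2; K⁻¹ = [[-3, 5, 7], [1, -2, -3], [5/2, -9/2, -6]].
det A = -3; the adjugate gives A⁻¹ = [[-2/3, -1], [1/3, 1]].
K⁻¹T = [[5, 1], [10, 8], [-15, -15]].
P = (K⁻¹T)A⁻¹ = [[-3, -4], [-4, -2], [5, 0]].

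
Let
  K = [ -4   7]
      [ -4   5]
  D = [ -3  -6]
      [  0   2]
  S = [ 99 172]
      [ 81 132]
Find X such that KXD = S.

X = K⁻¹SD⁻¹ (apply K⁻¹ on the left and D⁻¹ on the right).
det K = 8; the adjugate gives K⁻¹ = [[5/8, -7/8], [1/2, -1/2]].
D has determinant -6; D⁻¹ = [[-1/3, -1], [0, 1/2]].
K⁻¹S = [[-9, -8], [9, 20]].
X = (K⁻¹S)D⁻¹ = [[3, 5], [-3, 1]].

X = [[3, 5], [-3, 1]]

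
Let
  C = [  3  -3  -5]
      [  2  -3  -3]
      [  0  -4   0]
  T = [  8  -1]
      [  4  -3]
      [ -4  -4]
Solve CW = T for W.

W = [[2, -6], [1, 1], [-1, -4]]

Since C multiplies W on the left, W = C⁻¹T.
C has determinant 4; C⁻¹ = [[-3, 5, -3/2], [0, 0, -1/4], [-2, 3, -3/4]].
W = C⁻¹T = [[-3, 5, -3/2], [0, 0, -1/4], [-2, 3, -3/4]] · [[8, -1], [4, -3], [-4, -4]] = [[2, -6], [1, 1], [-1, -4]].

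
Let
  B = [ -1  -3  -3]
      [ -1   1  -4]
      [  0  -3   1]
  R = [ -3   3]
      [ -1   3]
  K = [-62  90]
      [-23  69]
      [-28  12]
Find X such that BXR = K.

Isolating X: multiply by B⁻¹ from the left and R⁻¹ from the right, so X = B⁻¹KR⁻¹.
det B = -1; the adjugate gives B⁻¹ = [[11, -12, -15], [-1, 1, 1], [-3, 3, 4]].
det R = -6; the adjugate gives R⁻¹ = [[-1/2, 1/2], [-1/6, 1/2]].
B⁻¹K = [[14, -18], [11, -9], [5, -15]].
X = (B⁻¹K)R⁻¹ = [[-4, -2], [-4, 1], [0, -5]].

X = [[-4, -2], [-4, 1], [0, -5]]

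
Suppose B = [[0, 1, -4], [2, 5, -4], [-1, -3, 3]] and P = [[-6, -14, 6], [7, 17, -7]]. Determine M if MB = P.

M = [[2, -2, 2], [-3, 1, -5]]

Right-multiplying both sides by B⁻¹ gives M = PB⁻¹.
B has determinant 2; B⁻¹ = [[3/2, 9/2, 8], [-1, -2, -4], [-1/2, -1/2, -1]].
M = PB⁻¹ = [[-6, -14, 6], [7, 17, -7]] · [[3/2, 9/2, 8], [-1, -2, -4], [-1/2, -1/2, -1]] = [[2, -2, 2], [-3, 1, -5]].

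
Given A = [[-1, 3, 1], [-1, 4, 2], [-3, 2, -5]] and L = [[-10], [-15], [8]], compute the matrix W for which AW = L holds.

W = [[1], [-2], [-3]]

Left-multiplying both sides by A⁻¹ gives W = A⁻¹L.
det A = 1; the adjugate gives A⁻¹ = [[-24, 17, 2], [-11, 8, 1], [10, -7, -1]].
W = A⁻¹L = [[-24, 17, 2], [-11, 8, 1], [10, -7, -1]] · [[-10], [-15], [8]] = [[1], [-2], [-3]].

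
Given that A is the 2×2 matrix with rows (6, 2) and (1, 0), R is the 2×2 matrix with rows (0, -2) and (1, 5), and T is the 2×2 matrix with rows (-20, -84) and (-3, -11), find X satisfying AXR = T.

X = [[-2, -3], [2, -1]]

Left-multiply by A⁻¹ and right-multiply by R⁻¹: X = A⁻¹TR⁻¹.
A has determinant -2; A⁻¹ = [[0, 1], [1/2, -3]].
R has determinant 2; R⁻¹ = [[5/2, 1], [-1/2, 0]].
A⁻¹T = [[-3, -11], [-1, -9]].
X = (A⁻¹T)R⁻¹ = [[-2, -3], [2, -1]].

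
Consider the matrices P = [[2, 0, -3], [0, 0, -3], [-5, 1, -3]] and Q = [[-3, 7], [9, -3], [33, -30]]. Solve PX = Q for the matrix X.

X = [[-6, 5], [-6, -2], [-3, 1]]

Left-multiplying both sides by P⁻¹ gives X = P⁻¹Q.
det P = 6; the adjugate gives P⁻¹ = [[1/2, -1/2, 0], [5/2, -7/2, 1], [0, -1/3, 0]].
X = P⁻¹Q = [[1/2, -1/2, 0], [5/2, -7/2, 1], [0, -1/3, 0]] · [[-3, 7], [9, -3], [33, -30]] = [[-6, 5], [-6, -2], [-3, 1]].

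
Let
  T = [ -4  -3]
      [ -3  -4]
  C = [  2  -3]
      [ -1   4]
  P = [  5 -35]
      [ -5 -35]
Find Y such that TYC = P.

Isolating Y: multiply by T⁻¹ from the left and C⁻¹ from the right, so Y = T⁻¹PC⁻¹.
det T = 7, so T⁻¹ = [[-4/7, 3/7], [3/7, -4/7]].
det C = 5; the adjugate gives C⁻¹ = [[4/5, 3/5], [1/5, 2/5]].
T⁻¹P = [[-5, 5], [5, 5]].
Y = (T⁻¹P)C⁻¹ = [[-3, -1], [5, 5]].

Y = [[-3, -1], [5, 5]]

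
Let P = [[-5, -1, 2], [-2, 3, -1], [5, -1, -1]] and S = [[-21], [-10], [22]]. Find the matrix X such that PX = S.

X = [[4], [-1], [-1]]

Since P multiplies X on the left, X = P⁻¹S.
det P = 1; the adjugate gives P⁻¹ = [[-4, -3, -5], [-7, -5, -9], [-13, -10, -17]].
X = P⁻¹S = [[-4, -3, -5], [-7, -5, -9], [-13, -10, -17]] · [[-21], [-10], [22]] = [[4], [-1], [-1]].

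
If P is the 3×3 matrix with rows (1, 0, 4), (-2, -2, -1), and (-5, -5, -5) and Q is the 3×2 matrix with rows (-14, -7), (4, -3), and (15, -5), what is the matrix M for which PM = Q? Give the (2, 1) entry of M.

Since P multiplies M on the left, M = P⁻¹Q.
P has determinant 5; P⁻¹ = [[1, -4, 8/5], [-1, 3, -7/5], [0, 1, -2/5]].
M = P⁻¹Q = [[1, -4, 8/5], [-1, 3, -7/5], [0, 1, -2/5]] · [[-14, -7], [4, -3], [15, -5]] = [[-6, -3], [5, 5], [-2, -1]].

5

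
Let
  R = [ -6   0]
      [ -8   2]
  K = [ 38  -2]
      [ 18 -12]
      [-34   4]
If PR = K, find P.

P = [[-5, -1], [5, -6], [3, 2]]

R is on the right of P, so right-multiply by R⁻¹: P = KR⁻¹.
det R = -12; the adjugate gives R⁻¹ = [[-1/6, 0], [-2/3, 1/2]].
P = KR⁻¹ = [[38, -2], [18, -12], [-34, 4]] · [[-1/6, 0], [-2/3, 1/2]] = [[-5, -1], [5, -6], [3, 2]].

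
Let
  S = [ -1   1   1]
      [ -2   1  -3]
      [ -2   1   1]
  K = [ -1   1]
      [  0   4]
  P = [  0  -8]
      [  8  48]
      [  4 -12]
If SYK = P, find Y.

Y = [[4, 0], [3, 2], [1, -4]]

Isolating Y: multiply by S⁻¹ from the left and K⁻¹ from the right, so Y = S⁻¹PK⁻¹.
det S = 4, so S⁻¹ = [[1, 0, -1], [2, 1/4, -5/4], [0, -1/4, 1/4]].
det K = -4, so K⁻¹ = [[-1, 1/4], [0, 1/4]].
S⁻¹P = [[-4, 4], [-3, 11], [-1, -15]].
Y = (S⁻¹P)K⁻¹ = [[4, 0], [3, 2], [1, -4]].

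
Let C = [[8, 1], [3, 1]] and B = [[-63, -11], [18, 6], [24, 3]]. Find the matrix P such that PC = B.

Since C sits to the right of P, P = BC⁻¹.
det C = 5; the adjugate gives C⁻¹ = [[1/5, -1/5], [-3/5, 8/5]].
P = BC⁻¹ = [[-63, -11], [18, 6], [24, 3]] · [[1/5, -1/5], [-3/5, 8/5]] = [[-6, -5], [0, 6], [3, 0]].

P = [[-6, -5], [0, 6], [3, 0]]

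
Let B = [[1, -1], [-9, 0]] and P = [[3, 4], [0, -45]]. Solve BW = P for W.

W = [[0, 5], [-3, 1]]

Since B multiplies W on the left, W = B⁻¹P.
B has determinant -9; B⁻¹ = [[0, -1/9], [-1, -1/9]].
W = B⁻¹P = [[0, -1/9], [-1, -1/9]] · [[3, 4], [0, -45]] = [[0, 5], [-3, 1]].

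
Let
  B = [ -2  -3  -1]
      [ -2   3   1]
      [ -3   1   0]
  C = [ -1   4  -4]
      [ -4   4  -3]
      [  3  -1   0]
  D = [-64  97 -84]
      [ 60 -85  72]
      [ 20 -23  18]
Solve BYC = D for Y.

Y = [[0, -1, -1], [-3, -5, 0], [0, 1, -1]]

Isolating Y: multiply by B⁻¹ from the left and C⁻¹ from the right, so Y = B⁻¹DC⁻¹.
B has determinant 4; B⁻¹ = [[-1/4, -1/4, 0], [-3/4, -3/4, 1], [7/4, 11/4, -3]].
C has determinant -1; C⁻¹ = [[3, -4, -4], [9, -12, -13], [8, -11, -12]].
B⁻¹D = [[1, -3, 3], [23, -32, 27], [-7, 5, -3]].
Y = (B⁻¹D)C⁻¹ = [[0, -1, -1], [-3, -5, 0], [0, 1, -1]].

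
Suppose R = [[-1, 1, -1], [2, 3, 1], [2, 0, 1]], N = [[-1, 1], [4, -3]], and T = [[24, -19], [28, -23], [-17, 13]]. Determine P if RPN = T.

P = [[0, -2], [-3, 3], [1, 0]]

Isolating P: multiply by R⁻¹ from the left and N⁻¹ from the right, so P = R⁻¹TN⁻¹.
det R = 3, so R⁻¹ = [[1, -1/3, 4/3], [0, 1/3, -1/3], [-2, 2/3, -5/3]].
N has determinant -1; N⁻¹ = [[3, 1], [4, 1]].
R⁻¹T = [[-8, 6], [15, -12], [-1, 1]].
P = (R⁻¹T)N⁻¹ = [[0, -2], [-3, 3], [1, 0]].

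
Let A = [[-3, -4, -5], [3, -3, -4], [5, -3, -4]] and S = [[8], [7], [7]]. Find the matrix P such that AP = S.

P = [[0], [3], [-4]]

A is on the left of P, so left-multiply by A⁻¹: P = A⁻¹S.
A has determinant 2; A⁻¹ = [[0, -1/2, 1/2], [-4, 37/2, -27/2], [3, -29/2, 21/2]].
P = A⁻¹S = [[0, -1/2, 1/2], [-4, 37/2, -27/2], [3, -29/2, 21/2]] · [[8], [7], [7]] = [[0], [3], [-4]].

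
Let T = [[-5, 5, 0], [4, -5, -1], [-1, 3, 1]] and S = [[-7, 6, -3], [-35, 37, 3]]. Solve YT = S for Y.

Y = [[5, 5, 2], [4, -4, -1]]

Right-multiplying both sides by T⁻¹ gives Y = ST⁻¹.
det T = -5, so T⁻¹ = [[2/5, 1, 1], [3/5, 1, 1], [-7/5, -2, -1]].
Y = ST⁻¹ = [[-7, 6, -3], [-35, 37, 3]] · [[2/5, 1, 1], [3/5, 1, 1], [-7/5, -2, -1]] = [[5, 5, 2], [4, -4, -1]].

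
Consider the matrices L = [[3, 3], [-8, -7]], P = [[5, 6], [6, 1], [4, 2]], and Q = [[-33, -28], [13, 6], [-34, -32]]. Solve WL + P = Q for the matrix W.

W = [[-2, 4], [-3, -2], [-2, 4]]

WL = Q − P = [[-38, -34], [7, 5], [-38, -34]].
Right-multiplying both sides by L⁻¹ gives W = (Q − P)L⁻¹.
det L = 3; the adjugate gives L⁻¹ = [[-7/3, -1], [8/3, 1]].
W = (Q − P)L⁻¹ = [[-2, 4], [-3, -2], [-2, 4]].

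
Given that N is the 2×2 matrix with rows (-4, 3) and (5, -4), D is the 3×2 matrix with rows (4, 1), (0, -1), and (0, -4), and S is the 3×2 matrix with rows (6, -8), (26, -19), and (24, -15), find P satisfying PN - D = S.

PN = S + D = [[10, -7], [26, -20], [24, -19]].
Right-multiplying both sides by N⁻¹ gives P = (S + D)N⁻¹.
N has determinant 1; N⁻¹ = [[-4, -3], [-5, -4]].
P = (S + D)N⁻¹ = [[-5, -2], [-4, 2], [-1, 4]].

P = [[-5, -2], [-4, 2], [-1, 4]]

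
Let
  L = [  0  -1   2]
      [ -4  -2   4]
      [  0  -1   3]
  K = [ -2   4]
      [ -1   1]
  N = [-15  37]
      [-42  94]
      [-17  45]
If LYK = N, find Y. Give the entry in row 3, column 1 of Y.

3

Left-multiply by L⁻¹ and right-multiply by K⁻¹: Y = L⁻¹NK⁻¹.
L has determinant -4; L⁻¹ = [[1/2, -1/4, 0], [-3, 0, 2], [-1, 0, 1]].
det K = 2, so K⁻¹ = [[1/2, -2], [1/2, -1]].
L⁻¹N = [[3, -5], [11, -21], [-2, 8]].
Y = (L⁻¹N)K⁻¹ = [[-1, -1], [-5, -1], [3, -4]].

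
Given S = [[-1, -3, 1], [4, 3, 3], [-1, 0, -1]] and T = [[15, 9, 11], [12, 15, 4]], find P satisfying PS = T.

P = [[-1, 2, -6], [-3, 2, -1]]

S is on the right of P, so right-multiply by S⁻¹: P = TS⁻¹.
S has determinant 3; S⁻¹ = [[-1, -1, -4], [1/3, 2/3, 7/3], [1, 1, 3]].
P = TS⁻¹ = [[15, 9, 11], [12, 15, 4]] · [[-1, -1, -4], [1/3, 2/3, 7/3], [1, 1, 3]] = [[-1, 2, -6], [-3, 2, -1]].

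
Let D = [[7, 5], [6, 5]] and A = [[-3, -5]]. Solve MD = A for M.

Since D sits to the right of M, M = AD⁻¹.
D has determinant 5; D⁻¹ = [[1, -1], [-6/5, 7/5]].
M = AD⁻¹ = [[-3, -5]] · [[1, -1], [-6/5, 7/5]] = [[3, -4]].

M = [[3, -4]]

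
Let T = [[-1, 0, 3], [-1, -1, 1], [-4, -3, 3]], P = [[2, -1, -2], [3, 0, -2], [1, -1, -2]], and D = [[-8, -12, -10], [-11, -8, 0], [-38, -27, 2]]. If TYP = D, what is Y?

Y = [[-4, 4, 1], [-2, 3, 0], [-1, -1, 4]]

Left-multiply by T⁻¹ and right-multiply by P⁻¹: Y = T⁻¹DP⁻¹.
T has determinant -3; T⁻¹ = [[0, 3, -1], [1/3, -3, 2/3], [1/3, 1, -1/3]].
det P = -2, so P⁻¹ = [[1, 0, -1], [-2, 1, 1], [3/2, -1/2, -3/2]].
T⁻¹D = [[5, 3, -2], [5, 2, -2], [-1, -3, -4]].
Y = (T⁻¹D)P⁻¹ = [[-4, 4, 1], [-2, 3, 0], [-1, -1, 4]].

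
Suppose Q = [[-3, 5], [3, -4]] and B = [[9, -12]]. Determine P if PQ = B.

P = [[0, 3]]

Right-multiplying both sides by Q⁻¹ gives P = BQ⁻¹.
det Q = -3, so Q⁻¹ = [[4/3, 5/3], [1, 1]].
P = BQ⁻¹ = [[9, -12]] · [[4/3, 5/3], [1, 1]] = [[0, 3]].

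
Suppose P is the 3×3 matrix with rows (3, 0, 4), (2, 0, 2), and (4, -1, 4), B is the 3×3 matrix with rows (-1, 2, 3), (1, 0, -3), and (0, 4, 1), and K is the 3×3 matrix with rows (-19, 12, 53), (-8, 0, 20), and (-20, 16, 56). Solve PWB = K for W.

Isolating W: multiply by P⁻¹ from the left and B⁻¹ from the right, so W = P⁻¹KB⁻¹.
P has determinant -2; P⁻¹ = [[-1, 2, 0], [0, 2, -1], [1, -3/2, 0]].
det B = -2; the adjugate gives B⁻¹ = [[-6, -5, 3], [1/2, 1/2, 0], [-2, -2, 1]].
P⁻¹K = [[3, -12, -13], [4, -16, -16], [-7, 12, 23]].
W = (P⁻¹K)B⁻¹ = [[2, 5, -4], [0, 4, -4], [2, -5, 2]].

W = [[2, 5, -4], [0, 4, -4], [2, -5, 2]]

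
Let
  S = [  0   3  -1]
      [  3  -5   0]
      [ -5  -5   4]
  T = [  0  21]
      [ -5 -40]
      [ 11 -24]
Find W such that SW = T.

S is on the left of W, so left-multiply by S⁻¹: W = S⁻¹T.
S has determinant 4; S⁻¹ = [[-5, -7/4, -5/4], [-3, -5/4, -3/4], [-10, -15/4, -9/4]].
W = S⁻¹T = [[-5, -7/4, -5/4], [-3, -5/4, -3/4], [-10, -15/4, -9/4]] · [[0, 21], [-5, -40], [11, -24]] = [[-5, -5], [-2, 5], [-6, -6]].

W = [[-5, -5], [-2, 5], [-6, -6]]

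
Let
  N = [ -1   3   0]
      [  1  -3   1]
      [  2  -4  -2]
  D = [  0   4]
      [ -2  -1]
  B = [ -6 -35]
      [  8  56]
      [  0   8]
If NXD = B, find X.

Isolating X: multiply by N⁻¹ from the left and D⁻¹ from the right, so X = N⁻¹BD⁻¹.
det N = 2; the adjugate gives N⁻¹ = [[5, 3, 3/2], [2, 1, 1/2], [1, 1, 0]].
det D = 8, so D⁻¹ = [[-1/8, -1/2], [1/4, 0]].
N⁻¹B = [[-6, 5], [-4, -10], [2, 21]].
X = (N⁻¹B)D⁻¹ = [[2, 3], [-2, 2], [5, -1]].

X = [[2, 3], [-2, 2], [5, -1]]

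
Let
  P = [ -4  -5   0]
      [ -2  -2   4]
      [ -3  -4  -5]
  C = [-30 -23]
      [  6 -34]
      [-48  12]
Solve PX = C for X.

X = [[5, 2], [2, 3], [5, -6]]

P is on the left of X, so left-multiply by P⁻¹: X = P⁻¹C.
P has determinant 6; P⁻¹ = [[13/3, -25/6, -10/3], [-11/3, 10/3, 8/3], [1/3, -1/6, -1/3]].
X = P⁻¹C = [[13/3, -25/6, -10/3], [-11/3, 10/3, 8/3], [1/3, -1/6, -1/3]] · [[-30, -23], [6, -34], [-48, 12]] = [[5, 2], [2, 3], [5, -6]].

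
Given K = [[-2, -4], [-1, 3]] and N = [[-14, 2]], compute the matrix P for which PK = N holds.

P = [[4, 6]]

Since K sits to the right of P, P = NK⁻¹.
det K = -10; the adjugate gives K⁻¹ = [[-3/10, -2/5], [-1/10, 1/5]].
P = NK⁻¹ = [[-14, 2]] · [[-3/10, -2/5], [-1/10, 1/5]] = [[4, 6]].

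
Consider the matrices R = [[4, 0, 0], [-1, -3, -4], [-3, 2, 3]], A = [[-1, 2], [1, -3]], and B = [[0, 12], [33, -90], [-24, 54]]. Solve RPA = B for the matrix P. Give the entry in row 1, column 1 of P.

-3

P = R⁻¹BA⁻¹ (apply R⁻¹ on the left and A⁻¹ on the right).
det R = -4, so R⁻¹ = [[1/4, 0, 0], [-15/4, -3, -4], [11/4, 2, 3]].
det A = 1, so A⁻¹ = [[-3, -2], [-1, -1]].
R⁻¹B = [[0, 3], [-3, 9], [-6, 15]].
P = (R⁻¹B)A⁻¹ = [[-3, -3], [0, -3], [3, -3]].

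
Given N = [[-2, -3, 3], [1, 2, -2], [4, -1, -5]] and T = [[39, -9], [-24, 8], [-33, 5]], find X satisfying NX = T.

Left-multiplying both sides by N⁻¹ gives X = N⁻¹T.
N has determinant 6; N⁻¹ = [[-2, -3, 0], [-1/2, -1/3, -1/6], [-3/2, -7/3, -1/6]].
X = N⁻¹T = [[-2, -3, 0], [-1/2, -1/3, -1/6], [-3/2, -7/3, -1/6]] · [[39, -9], [-24, 8], [-33, 5]] = [[-6, -6], [-6, 1], [3, -6]].

X = [[-6, -6], [-6, 1], [3, -6]]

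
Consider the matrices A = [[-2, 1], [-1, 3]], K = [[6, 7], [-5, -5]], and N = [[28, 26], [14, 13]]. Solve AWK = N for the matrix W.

W = [[1, 4], [0, 0]]

W = A⁻¹NK⁻¹ (apply A⁻¹ on the left and K⁻¹ on the right).
A has determinant -5; A⁻¹ = [[-3/5, 1/5], [-1/5, 2/5]].
det K = 5; the adjugate gives K⁻¹ = [[-1, -7/5], [1, 6/5]].
A⁻¹N = [[-14, -13], [0, 0]].
W = (A⁻¹N)K⁻¹ = [[1, 4], [0, 0]].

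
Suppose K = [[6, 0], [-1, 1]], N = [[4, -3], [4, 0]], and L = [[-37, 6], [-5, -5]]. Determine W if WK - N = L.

WK = L + N = [[-33, 3], [-1, -5]].
K is on the right of W, so right-multiply by K⁻¹: W = (L + N)K⁻¹.
det K = 6, so K⁻¹ = [[1/6, 0], [1/6, 1]].
W = (L + N)K⁻¹ = [[-5, 3], [-1, -5]].

W = [[-5, 3], [-1, -5]]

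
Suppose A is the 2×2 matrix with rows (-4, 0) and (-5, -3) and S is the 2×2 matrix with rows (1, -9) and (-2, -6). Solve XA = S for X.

Right-multiplying both sides by A⁻¹ gives X = SA⁻¹.
det A = 12, so A⁻¹ = [[-1/4, 0], [5/12, -1/3]].
X = SA⁻¹ = [[1, -9], [-2, -6]] · [[-1/4, 0], [5/12, -1/3]] = [[-4, 3], [-2, 2]].

X = [[-4, 3], [-2, 2]]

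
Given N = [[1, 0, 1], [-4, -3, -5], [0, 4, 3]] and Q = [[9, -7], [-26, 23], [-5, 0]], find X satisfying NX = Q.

X = [[4, -3], [-5, 3], [5, -4]]

Since N multiplies X on the left, X = N⁻¹Q.
N has determinant -5; N⁻¹ = [[-11/5, -4/5, -3/5], [-12/5, -3/5, -1/5], [16/5, 4/5, 3/5]].
X = N⁻¹Q = [[-11/5, -4/5, -3/5], [-12/5, -3/5, -1/5], [16/5, 4/5, 3/5]] · [[9, -7], [-26, 23], [-5, 0]] = [[4, -3], [-5, 3], [5, -4]].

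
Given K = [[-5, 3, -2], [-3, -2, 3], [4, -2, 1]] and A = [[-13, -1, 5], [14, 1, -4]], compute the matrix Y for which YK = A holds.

Y = [[-1, 2, -3], [-5, -3, -5]]

Since K sits to the right of Y, Y = AK⁻¹.
det K = -3; the adjugate gives K⁻¹ = [[-4/3, -1/3, -5/3], [-5, -1, -7], [-14/3, -2/3, -19/3]].
Y = AK⁻¹ = [[-13, -1, 5], [14, 1, -4]] · [[-4/3, -1/3, -5/3], [-5, -1, -7], [-14/3, -2/3, -19/3]] = [[-1, 2, -3], [-5, -3, -5]].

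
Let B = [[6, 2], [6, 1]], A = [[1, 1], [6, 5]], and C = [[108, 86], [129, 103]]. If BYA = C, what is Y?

Y = [[-5, 5], [3, -4]]

Left-multiply by B⁻¹ and right-multiply by A⁻¹: Y = B⁻¹CA⁻¹.
det B = -6, so B⁻¹ = [[-1/6, 1/3], [1, -1]].
det A = -1, so A⁻¹ = [[-5, 1], [6, -1]].
B⁻¹C = [[25, 20], [-21, -17]].
Y = (B⁻¹C)A⁻¹ = [[-5, 5], [3, -4]].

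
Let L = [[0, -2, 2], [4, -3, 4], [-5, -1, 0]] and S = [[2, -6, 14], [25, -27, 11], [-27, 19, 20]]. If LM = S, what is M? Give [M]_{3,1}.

L is on the left of M, so left-multiply by L⁻¹: M = L⁻¹S.
det L = 2, so L⁻¹ = [[2, -1, -1], [-10, 5, 4], [-19/2, 5, 4]].
M = L⁻¹S = [[2, -1, -1], [-10, 5, 4], [-19/2, 5, 4]] · [[2, -6, 14], [25, -27, 11], [-27, 19, 20]] = [[6, -4, -3], [-3, 1, -5], [-2, -2, 2]].

-2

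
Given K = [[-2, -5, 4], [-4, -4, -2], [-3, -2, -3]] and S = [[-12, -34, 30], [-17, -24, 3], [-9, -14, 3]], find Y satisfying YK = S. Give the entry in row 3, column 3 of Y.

-5

Since K sits to the right of Y, Y = SK⁻¹.
det K = -2, so K⁻¹ = [[-4, 23/2, -13], [3, -9, 10], [2, -11/2, 6]].
Y = SK⁻¹ = [[-12, -34, 30], [-17, -24, 3], [-9, -14, 3]] · [[-4, 23/2, -13], [3, -9, 10], [2, -11/2, 6]] = [[6, 3, -4], [2, 4, -1], [0, 6, -5]].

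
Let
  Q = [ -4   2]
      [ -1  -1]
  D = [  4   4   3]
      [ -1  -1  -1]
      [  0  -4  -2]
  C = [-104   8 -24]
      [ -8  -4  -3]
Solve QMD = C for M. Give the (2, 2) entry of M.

Left-multiply by Q⁻¹ and right-multiply by D⁻¹: M = Q⁻¹CD⁻¹.
det Q = 6, so Q⁻¹ = [[-1/6, -1/3], [1/6, -2/3]].
D has determinant -4; D⁻¹ = [[1/2, 1, 1/4], [1/2, 2, -1/4], [-1, -4, 0]].
Q⁻¹C = [[20, 0, 5], [-12, 4, -2]].
M = (Q⁻¹C)D⁻¹ = [[5, 0, 5], [-2, 4, -4]].

4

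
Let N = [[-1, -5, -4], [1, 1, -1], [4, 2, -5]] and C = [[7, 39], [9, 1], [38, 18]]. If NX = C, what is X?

X = [[4, 2], [1, -5], [-4, -4]]

Left-multiplying both sides by N⁻¹ gives X = N⁻¹C.
det N = 6, so N⁻¹ = [[-1/2, -11/2, 3/2], [1/6, 7/2, -5/6], [-1/3, -3, 2/3]].
X = N⁻¹C = [[-1/2, -11/2, 3/2], [1/6, 7/2, -5/6], [-1/3, -3, 2/3]] · [[7, 39], [9, 1], [38, 18]] = [[4, 2], [1, -5], [-4, -4]].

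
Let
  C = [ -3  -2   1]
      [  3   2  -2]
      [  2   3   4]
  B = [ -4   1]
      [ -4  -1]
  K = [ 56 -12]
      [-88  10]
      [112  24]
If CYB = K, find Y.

Y = C⁻¹KB⁻¹ (apply C⁻¹ on the left and B⁻¹ on the right).
det C = -5, so C⁻¹ = [[-14/5, -11/5, -2/5], [16/5, 14/5, 3/5], [-1, -1, 0]].
det B = 8; the adjugate gives B⁻¹ = [[-1/8, -1/8], [1/2, -1/2]].
C⁻¹K = [[-8, 2], [0, 4], [32, 2]].
Y = (C⁻¹K)B⁻¹ = [[2, 0], [2, -2], [-3, -5]].

Y = [[2, 0], [2, -2], [-3, -5]]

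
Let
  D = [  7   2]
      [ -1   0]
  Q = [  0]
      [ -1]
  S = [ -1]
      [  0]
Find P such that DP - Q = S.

DP = S + Q = [[-1], [-1]].
D is on the left of P, so left-multiply by D⁻¹: P = D⁻¹(S + Q).
det D = 2; the adjugate gives D⁻¹ = [[0, -1], [1/2, 7/2]].
P = D⁻¹(S + Q) = [[1], [-4]].

P = [[1], [-4]]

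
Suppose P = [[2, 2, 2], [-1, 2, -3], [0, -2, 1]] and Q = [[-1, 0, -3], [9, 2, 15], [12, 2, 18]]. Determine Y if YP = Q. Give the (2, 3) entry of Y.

P is on the right of Y, so right-multiply by P⁻¹: Y = QP⁻¹.
det P = -2, so P⁻¹ = [[2, 3, 5], [-1/2, -1, -2], [-1, -2, -3]].
Y = QP⁻¹ = [[-1, 0, -3], [9, 2, 15], [12, 2, 18]] · [[2, 3, 5], [-1/2, -1, -2], [-1, -2, -3]] = [[1, 3, 4], [2, -5, -4], [5, -2, 2]].

-4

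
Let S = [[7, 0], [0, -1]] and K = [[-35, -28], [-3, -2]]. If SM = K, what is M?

M = [[-5, -4], [3, 2]]

Since S multiplies M on the left, M = S⁻¹K.
det S = -7; the adjugate gives S⁻¹ = [[1/7, 0], [0, -1]].
M = S⁻¹K = [[1/7, 0], [0, -1]] · [[-35, -28], [-3, -2]] = [[-5, -4], [3, 2]].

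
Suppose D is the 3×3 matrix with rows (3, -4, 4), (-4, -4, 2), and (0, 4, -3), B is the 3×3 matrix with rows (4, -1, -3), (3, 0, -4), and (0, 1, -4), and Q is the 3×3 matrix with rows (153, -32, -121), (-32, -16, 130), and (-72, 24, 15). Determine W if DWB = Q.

Isolating W: multiply by D⁻¹ from the left and B⁻¹ from the right, so W = D⁻¹QB⁻¹.
det D = -4, so D⁻¹ = [[-1, -1, -2], [3, 9/4, 11/2], [4, 3, 7]].
det B = -5; the adjugate gives B⁻¹ = [[-4/5, 7/5, -4/5], [-12/5, 16/5, -7/5], [-3/5, 4/5, -3/5]].
D⁻¹Q = [[23, 0, -39], [-9, 0, 12], [12, -8, 11]].
W = (D⁻¹Q)B⁻¹ = [[5, 1, 5], [0, -3, 0], [3, 0, -5]].

W = [[5, 1, 5], [0, -3, 0], [3, 0, -5]]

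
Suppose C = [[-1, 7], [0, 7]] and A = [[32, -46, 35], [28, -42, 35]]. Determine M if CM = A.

Since C multiplies M on the left, M = C⁻¹A.
C has determinant -7; C⁻¹ = [[-1, 1], [0, 1/7]].
M = C⁻¹A = [[-1, 1], [0, 1/7]] · [[32, -46, 35], [28, -42, 35]] = [[-4, 4, 0], [4, -6, 5]].

M = [[-4, 4, 0], [4, -6, 5]]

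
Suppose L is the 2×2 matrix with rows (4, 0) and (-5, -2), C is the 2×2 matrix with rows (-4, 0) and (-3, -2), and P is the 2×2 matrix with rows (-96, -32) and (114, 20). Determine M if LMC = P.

M = L⁻¹PC⁻¹ (apply L⁻¹ on the left and C⁻¹ on the right).
L has determinant -8; L⁻¹ = [[1/4, 0], [-5/8, -1/2]].
det C = 8; the adjugate gives C⁻¹ = [[-1/4, 0], [3/8, -1/2]].
L⁻¹P = [[-24, -8], [3, 10]].
M = (L⁻¹P)C⁻¹ = [[3, 4], [3, -5]].

M = [[3, 4], [3, -5]]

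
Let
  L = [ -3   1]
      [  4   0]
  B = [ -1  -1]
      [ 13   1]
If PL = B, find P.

Since L sits to the right of P, P = BL⁻¹.
det L = -4, so L⁻¹ = [[0, 1/4], [1, 3/4]].
P = BL⁻¹ = [[-1, -1], [13, 1]] · [[0, 1/4], [1, 3/4]] = [[-1, -1], [1, 4]].

P = [[-1, -1], [1, 4]]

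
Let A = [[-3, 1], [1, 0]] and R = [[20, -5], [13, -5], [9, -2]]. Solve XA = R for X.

X = [[-5, 5], [-5, -2], [-2, 3]]

A is on the right of X, so right-multiply by A⁻¹: X = RA⁻¹.
det A = -1; the adjugate gives A⁻¹ = [[0, 1], [1, 3]].
X = RA⁻¹ = [[20, -5], [13, -5], [9, -2]] · [[0, 1], [1, 3]] = [[-5, 5], [-5, -2], [-2, 3]].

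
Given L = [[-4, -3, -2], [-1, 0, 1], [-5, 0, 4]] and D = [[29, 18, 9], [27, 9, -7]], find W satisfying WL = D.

W = [[-6, 5, -2], [-3, -5, -2]]

Right-multiplying both sides by L⁻¹ gives W = DL⁻¹.
L has determinant 3; L⁻¹ = [[0, 4, -1], [-1/3, -26/3, 2], [0, 5, -1]].
W = DL⁻¹ = [[29, 18, 9], [27, 9, -7]] · [[0, 4, -1], [-1/3, -26/3, 2], [0, 5, -1]] = [[-6, 5, -2], [-3, -5, -2]].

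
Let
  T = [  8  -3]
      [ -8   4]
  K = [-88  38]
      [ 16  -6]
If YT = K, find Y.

T is on the right of Y, so right-multiply by T⁻¹: Y = KT⁻¹.
det T = 8; the adjugate gives T⁻¹ = [[1/2, 3/8], [1, 1]].
Y = KT⁻¹ = [[-88, 38], [16, -6]] · [[1/2, 3/8], [1, 1]] = [[-6, 5], [2, 0]].

Y = [[-6, 5], [2, 0]]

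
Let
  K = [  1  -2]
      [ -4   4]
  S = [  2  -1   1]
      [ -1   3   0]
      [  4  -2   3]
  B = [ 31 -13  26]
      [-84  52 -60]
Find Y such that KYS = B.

Left-multiply by K⁻¹ and right-multiply by S⁻¹: Y = K⁻¹BS⁻¹.
K has determinant -4; K⁻¹ = [[-1, -1/2], [-1, -1/4]].
det S = 5; the adjugate gives S⁻¹ = [[9/5, 1/5, -3/5], [3/5, 2/5, -1/5], [-2, 0, 1]].
K⁻¹B = [[11, -13, 4], [-10, 0, -11]].
Y = (K⁻¹B)S⁻¹ = [[4, -3, 0], [4, -2, -5]].

Y = [[4, -3, 0], [4, -2, -5]]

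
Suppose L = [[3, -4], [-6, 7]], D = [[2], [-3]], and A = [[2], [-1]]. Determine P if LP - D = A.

P = [[-4], [-4]]

LP = A + D = [[4], [-4]].
Left-multiplying both sides by L⁻¹ gives P = L⁻¹(A + D).
L has determinant -3; L⁻¹ = [[-7/3, -4/3], [-2, -1]].
P = L⁻¹(A + D) = [[-4], [-4]].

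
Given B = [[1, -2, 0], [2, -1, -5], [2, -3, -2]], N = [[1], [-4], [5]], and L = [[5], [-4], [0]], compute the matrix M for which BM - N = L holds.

BM = L + N = [[6], [-8], [5]].
Left-multiplying both sides by B⁻¹ gives M = B⁻¹(L + N).
B has determinant -1; B⁻¹ = [[13, 4, -10], [6, 2, -5], [4, 1, -3]].
M = B⁻¹(L + N) = [[-4], [-5], [1]].

M = [[-4], [-5], [1]]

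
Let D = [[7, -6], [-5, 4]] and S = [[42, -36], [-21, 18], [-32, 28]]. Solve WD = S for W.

D is on the right of W, so right-multiply by D⁻¹: W = SD⁻¹.
D has determinant -2; D⁻¹ = [[-2, -3], [-5/2, -7/2]].
W = SD⁻¹ = [[42, -36], [-21, 18], [-32, 28]] · [[-2, -3], [-5/2, -7/2]] = [[6, 0], [-3, 0], [-6, -2]].

W = [[6, 0], [-3, 0], [-6, -2]]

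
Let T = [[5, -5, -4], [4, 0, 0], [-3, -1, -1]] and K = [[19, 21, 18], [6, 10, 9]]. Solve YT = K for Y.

Right-multiplying both sides by T⁻¹ gives Y = KT⁻¹.
det T = -4, so T⁻¹ = [[0, 1/4, 0], [-1, 17/4, 4], [1, -5, -5]].
Y = KT⁻¹ = [[19, 21, 18], [6, 10, 9]] · [[0, 1/4, 0], [-1, 17/4, 4], [1, -5, -5]] = [[-3, 4, -6], [-1, -1, -5]].

Y = [[-3, 4, -6], [-1, -1, -5]]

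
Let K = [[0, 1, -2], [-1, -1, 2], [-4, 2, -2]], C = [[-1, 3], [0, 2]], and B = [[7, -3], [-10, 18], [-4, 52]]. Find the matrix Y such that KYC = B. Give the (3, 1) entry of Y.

3

Left-multiply by K⁻¹ and right-multiply by C⁻¹: Y = K⁻¹BC⁻¹.
det K = 2; the adjugate gives K⁻¹ = [[-1, -1, 0], [-5, -4, 1], [-3, -2, 1/2]].
C has determinant -2; C⁻¹ = [[-1, 3/2], [0, 1/2]].
K⁻¹B = [[3, -15], [1, -5], [-3, -1]].
Y = (K⁻¹B)C⁻¹ = [[-3, -3], [-1, -1], [3, -5]].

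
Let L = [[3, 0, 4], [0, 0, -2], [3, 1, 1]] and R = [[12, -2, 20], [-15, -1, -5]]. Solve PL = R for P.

P = [[6, 1, -2], [-4, -6, -1]]

Right-multiplying both sides by L⁻¹ gives P = RL⁻¹.
L has determinant 6; L⁻¹ = [[1/3, 2/3, 0], [-1, -3/2, 1], [0, -1/2, 0]].
P = RL⁻¹ = [[12, -2, 20], [-15, -1, -5]] · [[1/3, 2/3, 0], [-1, -3/2, 1], [0, -1/2, 0]] = [[6, 1, -2], [-4, -6, -1]].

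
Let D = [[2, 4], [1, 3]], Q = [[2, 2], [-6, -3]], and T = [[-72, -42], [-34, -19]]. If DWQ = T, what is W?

W = [[-5, 5], [1, 0]]

Isolating W: multiply by D⁻¹ from the left and Q⁻¹ from the right, so W = D⁻¹TQ⁻¹.
det D = 2; the adjugate gives D⁻¹ = [[3/2, -2], [-1/2, 1]].
det Q = 6, so Q⁻¹ = [[-1/2, -1/3], [1, 1/3]].
D⁻¹T = [[-40, -25], [2, 2]].
W = (D⁻¹T)Q⁻¹ = [[-5, 5], [1, 0]].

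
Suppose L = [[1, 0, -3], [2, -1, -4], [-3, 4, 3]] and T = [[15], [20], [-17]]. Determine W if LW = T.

Since L multiplies W on the left, W = L⁻¹T.
det L = -2, so L⁻¹ = [[-13/2, 6, 3/2], [-3, 3, 1], [-5/2, 2, 1/2]].
W = L⁻¹T = [[-13/2, 6, 3/2], [-3, 3, 1], [-5/2, 2, 1/2]] · [[15], [20], [-17]] = [[-3], [-2], [-6]].

W = [[-3], [-2], [-6]]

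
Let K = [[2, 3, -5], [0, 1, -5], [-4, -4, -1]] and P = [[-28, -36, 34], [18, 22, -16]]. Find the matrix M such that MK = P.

K is on the right of M, so right-multiply by K⁻¹: M = PK⁻¹.
K has determinant -2; K⁻¹ = [[21/2, -23/2, 5], [-10, 11, -5], [-2, 2, -1]].
M = PK⁻¹ = [[-28, -36, 34], [18, 22, -16]] · [[21/2, -23/2, 5], [-10, 11, -5], [-2, 2, -1]] = [[-2, -6, 6], [1, 3, -4]].

M = [[-2, -6, 6], [1, 3, -4]]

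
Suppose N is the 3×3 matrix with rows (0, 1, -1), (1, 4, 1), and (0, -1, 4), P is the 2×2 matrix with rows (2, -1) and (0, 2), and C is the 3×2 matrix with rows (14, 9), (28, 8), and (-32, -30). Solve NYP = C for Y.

Y = N⁻¹CP⁻¹ (apply N⁻¹ on the left and P⁻¹ on the right).
det N = -3; the adjugate gives N⁻¹ = [[-17/3, 1, -5/3], [4/3, 0, 1/3], [1/3, 0, 1/3]].
det P = 4; the adjugate gives P⁻¹ = [[1/2, 1/4], [0, 1/2]].
N⁻¹C = [[2, 7], [8, 2], [-6, -7]].
Y = (N⁻¹C)P⁻¹ = [[1, 4], [4, 3], [-3, -5]].

Y = [[1, 4], [4, 3], [-3, -5]]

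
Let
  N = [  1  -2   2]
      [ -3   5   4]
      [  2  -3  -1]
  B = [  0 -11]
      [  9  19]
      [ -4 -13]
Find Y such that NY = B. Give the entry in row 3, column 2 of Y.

-1

Since N multiplies Y on the left, Y = N⁻¹B.
N has determinant -5; N⁻¹ = [[-7/5, 8/5, 18/5], [-1, 1, 2], [1/5, 1/5, 1/5]].
Y = N⁻¹B = [[-7/5, 8/5, 18/5], [-1, 1, 2], [1/5, 1/5, 1/5]] · [[0, -11], [9, 19], [-4, -13]] = [[0, -1], [1, 4], [1, -1]].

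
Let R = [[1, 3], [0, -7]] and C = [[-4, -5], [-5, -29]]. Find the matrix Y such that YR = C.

R is on the right of Y, so right-multiply by R⁻¹: Y = CR⁻¹.
det R = -7; the adjugate gives R⁻¹ = [[1, 3/7], [0, -1/7]].
Y = CR⁻¹ = [[-4, -5], [-5, -29]] · [[1, 3/7], [0, -1/7]] = [[-4, -1], [-5, 2]].

Y = [[-4, -1], [-5, 2]]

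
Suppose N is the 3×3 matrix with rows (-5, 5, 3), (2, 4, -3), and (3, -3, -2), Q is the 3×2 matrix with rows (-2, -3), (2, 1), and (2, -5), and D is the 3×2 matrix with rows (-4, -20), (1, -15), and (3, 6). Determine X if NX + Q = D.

NX = D − Q = [[-2, -17], [-1, -16], [1, 11]].
Left-multiplying both sides by N⁻¹ gives X = N⁻¹(D − Q).
N has determinant 6; N⁻¹ = [[-17/6, 1/6, -9/2], [-5/6, 1/6, -3/2], [-3, 0, -5]].
X = N⁻¹(D − Q) = [[1, -4], [0, -5], [1, -4]].

X = [[1, -4], [0, -5], [1, -4]]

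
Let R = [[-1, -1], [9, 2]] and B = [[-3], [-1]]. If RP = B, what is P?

P = [[-1], [4]]

Since R multiplies P on the left, P = R⁻¹B.
R has determinant 7; R⁻¹ = [[2/7, 1/7], [-9/7, -1/7]].
P = R⁻¹B = [[2/7, 1/7], [-9/7, -1/7]] · [[-3], [-1]] = [[-1], [4]].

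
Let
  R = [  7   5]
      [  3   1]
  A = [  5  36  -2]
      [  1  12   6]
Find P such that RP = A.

P = [[0, 3, 4], [1, 3, -6]]

Since R multiplies P on the left, P = R⁻¹A.
det R = -8, so R⁻¹ = [[-1/8, 5/8], [3/8, -7/8]].
P = R⁻¹A = [[-1/8, 5/8], [3/8, -7/8]] · [[5, 36, -2], [1, 12, 6]] = [[0, 3, 4], [1, 3, -6]].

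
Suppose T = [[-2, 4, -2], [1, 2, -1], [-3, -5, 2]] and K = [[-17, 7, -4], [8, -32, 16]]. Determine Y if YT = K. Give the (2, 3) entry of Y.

Right-multiplying both sides by T⁻¹ gives Y = KT⁻¹.
T has determinant 4; T⁻¹ = [[-1/4, 1/2, 0], [1/4, -5/2, -1], [1/4, -11/2, -2]].
Y = KT⁻¹ = [[-17, 7, -4], [8, -32, 16]] · [[-1/4, 1/2, 0], [1/4, -5/2, -1], [1/4, -11/2, -2]] = [[5, -4, 1], [-6, -4, 0]].

0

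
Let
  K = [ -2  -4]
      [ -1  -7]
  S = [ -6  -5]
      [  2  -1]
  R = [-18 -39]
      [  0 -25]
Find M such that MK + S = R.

M = [[5, 2], [-1, 4]]

MK = R − S = [[-12, -34], [-2, -24]].
Right-multiplying both sides by K⁻¹ gives M = (R − S)K⁻¹.
K has determinant 10; K⁻¹ = [[-7/10, 2/5], [1/10, -1/5]].
M = (R − S)K⁻¹ = [[5, 2], [-1, 4]].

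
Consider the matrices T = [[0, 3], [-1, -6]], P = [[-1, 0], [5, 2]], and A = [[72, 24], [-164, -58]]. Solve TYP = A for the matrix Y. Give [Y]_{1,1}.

5

Y = T⁻¹AP⁻¹ (apply T⁻¹ on the left and P⁻¹ on the right).
T has determinant 3; T⁻¹ = [[-2, -1], [1/3, 0]].
det P = -2, so P⁻¹ = [[-1, 0], [5/2, 1/2]].
T⁻¹A = [[20, 10], [24, 8]].
Y = (T⁻¹A)P⁻¹ = [[5, 5], [-4, 4]].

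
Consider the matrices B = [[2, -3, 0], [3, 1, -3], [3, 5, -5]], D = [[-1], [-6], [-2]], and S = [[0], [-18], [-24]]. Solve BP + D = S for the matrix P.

BP = S − D = [[1], [-12], [-22]].
B is on the left of P, so left-multiply by B⁻¹: P = B⁻¹(S − D).
det B = 2, so B⁻¹ = [[5, -15/2, 9/2], [3, -5, 3], [6, -19/2, 11/2]].
P = B⁻¹(S − D) = [[-4], [-3], [-1]].

P = [[-4], [-3], [-1]]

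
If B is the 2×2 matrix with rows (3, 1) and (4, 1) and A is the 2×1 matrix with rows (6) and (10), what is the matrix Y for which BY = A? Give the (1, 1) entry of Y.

4

Since B multiplies Y on the left, Y = B⁻¹A.
B has determinant -1; B⁻¹ = [[-1, 1], [4, -3]].
Y = B⁻¹A = [[-1, 1], [4, -3]] · [[6], [10]] = [[4], [-6]].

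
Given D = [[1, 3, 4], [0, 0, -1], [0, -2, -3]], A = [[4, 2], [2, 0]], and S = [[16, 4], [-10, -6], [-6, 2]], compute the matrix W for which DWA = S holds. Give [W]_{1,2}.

Isolating W: multiply by D⁻¹ from the left and A⁻¹ from the right, so W = D⁻¹SA⁻¹.
det D = -2, so D⁻¹ = [[1, -1/2, 3/2], [0, 3/2, -1/2], [0, -1, 0]].
det A = -4; the adjugate gives A⁻¹ = [[0, 1/2], [1/2, -1]].
D⁻¹S = [[12, 10], [-12, -10], [10, 6]].
W = (D⁻¹S)A⁻¹ = [[5, -4], [-5, 4], [3, -1]].

-4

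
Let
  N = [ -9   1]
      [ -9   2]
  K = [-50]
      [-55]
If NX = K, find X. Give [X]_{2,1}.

-5

N is on the left of X, so left-multiply by N⁻¹: X = N⁻¹K.
det N = -9, so N⁻¹ = [[-2/9, 1/9], [-1, 1]].
X = N⁻¹K = [[-2/9, 1/9], [-1, 1]] · [[-50], [-55]] = [[5], [-5]].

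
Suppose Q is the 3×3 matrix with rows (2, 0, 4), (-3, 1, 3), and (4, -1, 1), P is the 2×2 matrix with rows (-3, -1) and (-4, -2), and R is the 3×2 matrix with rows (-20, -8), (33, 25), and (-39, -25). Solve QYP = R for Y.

Y = [[-2, 5], [5, 0], [2, -2]]

Isolating Y: multiply by Q⁻¹ from the left and P⁻¹ from the right, so Y = Q⁻¹RP⁻¹.
det Q = 4, so Q⁻¹ = [[1, -1, -1], [15/4, -7/2, -9/2], [-1/4, 1/2, 1/2]].
det P = 2; the adjugate gives P⁻¹ = [[-1, 1/2], [2, -3/2]].
Q⁻¹R = [[-14, -8], [-15, -5], [2, 2]].
Y = (Q⁻¹R)P⁻¹ = [[-2, 5], [5, 0], [2, -2]].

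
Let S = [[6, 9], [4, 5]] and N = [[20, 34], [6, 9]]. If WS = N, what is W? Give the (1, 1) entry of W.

Since S sits to the right of W, W = NS⁻¹.
det S = -6; the adjugate gives S⁻¹ = [[-5/6, 3/2], [2/3, -1]].
W = NS⁻¹ = [[20, 34], [6, 9]] · [[-5/6, 3/2], [2/3, -1]] = [[6, -4], [1, 0]].

6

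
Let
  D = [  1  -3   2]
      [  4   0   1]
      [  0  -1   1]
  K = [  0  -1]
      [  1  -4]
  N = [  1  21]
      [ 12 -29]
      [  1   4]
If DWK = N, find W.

Left-multiply by D⁻¹ and right-multiply by K⁻¹: W = D⁻¹NK⁻¹.
det D = 5, so D⁻¹ = [[1/5, 1/5, -3/5], [-4/5, 1/5, 7/5], [-4/5, 1/5, 12/5]].
K has determinant 1; K⁻¹ = [[-4, 1], [-1, 0]].
D⁻¹N = [[2, -4], [3, -17], [4, -13]].
W = (D⁻¹N)K⁻¹ = [[-4, 2], [5, 3], [-3, 4]].

W = [[-4, 2], [5, 3], [-3, 4]]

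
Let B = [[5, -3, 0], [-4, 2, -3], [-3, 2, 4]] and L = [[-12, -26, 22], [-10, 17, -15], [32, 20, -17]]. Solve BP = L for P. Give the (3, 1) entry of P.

Since B multiplies P on the left, P = B⁻¹L.
det B = -5, so B⁻¹ = [[-14/5, -12/5, -9/5], [-5, -4, -3], [2/5, 1/5, 2/5]].
P = B⁻¹L = [[-14/5, -12/5, -9/5], [-5, -4, -3], [2/5, 1/5, 2/5]] · [[-12, -26, 22], [-10, 17, -15], [32, 20, -17]] = [[0, -4, 5], [4, 2, 1], [6, 1, -1]].

6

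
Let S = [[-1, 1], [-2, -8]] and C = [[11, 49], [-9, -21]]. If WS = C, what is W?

W = [[1, -6], [3, 3]]

Right-multiplying both sides by S⁻¹ gives W = CS⁻¹.
det S = 10, so S⁻¹ = [[-4/5, -1/10], [1/5, -1/10]].
W = CS⁻¹ = [[11, 49], [-9, -21]] · [[-4/5, -1/10], [1/5, -1/10]] = [[1, -6], [3, 3]].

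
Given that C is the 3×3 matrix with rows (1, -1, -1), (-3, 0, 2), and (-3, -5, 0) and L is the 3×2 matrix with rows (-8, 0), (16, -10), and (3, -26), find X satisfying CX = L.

X = [[-6, 2], [3, 4], [-1, -2]]

Since C multiplies X on the left, X = C⁻¹L.
det C = 1, so C⁻¹ = [[10, 5, -2], [-6, -3, 1], [15, 8, -3]].
X = C⁻¹L = [[10, 5, -2], [-6, -3, 1], [15, 8, -3]] · [[-8, 0], [16, -10], [3, -26]] = [[-6, 2], [3, 4], [-1, -2]].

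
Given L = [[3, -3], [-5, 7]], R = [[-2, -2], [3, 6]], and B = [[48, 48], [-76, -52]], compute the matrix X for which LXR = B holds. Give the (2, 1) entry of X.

Left-multiply by L⁻¹ and right-multiply by R⁻¹: X = L⁻¹BR⁻¹.
det L = 6; the adjugate gives L⁻¹ = [[7/6, 1/2], [5/6, 1/2]].
det R = -6, so R⁻¹ = [[-1, -1/3], [1/2, 1/3]].
L⁻¹B = [[18, 30], [2, 14]].
X = (L⁻¹B)R⁻¹ = [[-3, 4], [5, 4]].

5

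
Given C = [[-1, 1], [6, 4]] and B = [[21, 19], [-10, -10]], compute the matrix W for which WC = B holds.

Since C sits to the right of W, W = BC⁻¹.
C has determinant -10; C⁻¹ = [[-2/5, 1/10], [3/5, 1/10]].
W = BC⁻¹ = [[21, 19], [-10, -10]] · [[-2/5, 1/10], [3/5, 1/10]] = [[3, 4], [-2, -2]].

W = [[3, 4], [-2, -2]]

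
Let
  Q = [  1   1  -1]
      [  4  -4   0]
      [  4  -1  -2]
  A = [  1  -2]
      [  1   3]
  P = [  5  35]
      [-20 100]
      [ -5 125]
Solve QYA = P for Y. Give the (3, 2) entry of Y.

Isolating Y: multiply by Q⁻¹ from the left and A⁻¹ from the right, so Y = Q⁻¹PA⁻¹.
Q has determinant 4; Q⁻¹ = [[2, 3/4, -1], [2, 1/2, -1], [3, 5/4, -2]].
det A = 5; the adjugate gives A⁻¹ = [[3/5, 2/5], [-1/5, 1/5]].
Q⁻¹P = [[0, 20], [5, -5], [0, -20]].
Y = (Q⁻¹P)A⁻¹ = [[-4, 4], [4, 1], [4, -4]].

-4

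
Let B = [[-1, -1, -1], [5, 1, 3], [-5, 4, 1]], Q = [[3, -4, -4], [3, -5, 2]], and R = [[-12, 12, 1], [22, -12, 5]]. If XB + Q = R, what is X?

X = [[-5, -1, 3], [1, 2, -2]]

XB = R − Q = [[-15, 16, 5], [19, -7, 3]].
Right-multiplying both sides by B⁻¹ gives X = (R − Q)B⁻¹.
B has determinant 6; B⁻¹ = [[-11/6, -1/2, -1/3], [-10/3, -1, -1/3], [25/6, 3/2, 2/3]].
X = (R − Q)B⁻¹ = [[-5, -1, 3], [1, 2, -2]].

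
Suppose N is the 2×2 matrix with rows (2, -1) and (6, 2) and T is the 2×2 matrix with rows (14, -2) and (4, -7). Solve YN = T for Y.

Y = [[4, 1], [5, -1]]

N is on the right of Y, so right-multiply by N⁻¹: Y = TN⁻¹.
det N = 10, so N⁻¹ = [[1/5, 1/10], [-3/5, 1/5]].
Y = TN⁻¹ = [[14, -2], [4, -7]] · [[1/5, 1/10], [-3/5, 1/5]] = [[4, 1], [5, -1]].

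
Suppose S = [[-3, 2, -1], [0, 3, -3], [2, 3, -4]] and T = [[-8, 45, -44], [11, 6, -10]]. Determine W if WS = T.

W = [[6, 6, 5], [-3, 3, 1]]

Right-multiplying both sides by S⁻¹ gives W = TS⁻¹.
S has determinant 3; S⁻¹ = [[-1, 5/3, -1], [-2, 14/3, -3], [-2, 13/3, -3]].
W = TS⁻¹ = [[-8, 45, -44], [11, 6, -10]] · [[-1, 5/3, -1], [-2, 14/3, -3], [-2, 13/3, -3]] = [[6, 6, 5], [-3, 3, 1]].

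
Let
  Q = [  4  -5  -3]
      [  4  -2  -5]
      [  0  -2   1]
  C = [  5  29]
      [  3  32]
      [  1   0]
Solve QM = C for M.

M = [[2, -1], [0, -3], [1, -6]]

Left-multiplying both sides by Q⁻¹ gives M = Q⁻¹C.
det Q = -4, so Q⁻¹ = [[3, -11/4, -19/4], [1, -1, -2], [2, -2, -3]].
M = Q⁻¹C = [[3, -11/4, -19/4], [1, -1, -2], [2, -2, -3]] · [[5, 29], [3, 32], [1, 0]] = [[2, -1], [0, -3], [1, -6]].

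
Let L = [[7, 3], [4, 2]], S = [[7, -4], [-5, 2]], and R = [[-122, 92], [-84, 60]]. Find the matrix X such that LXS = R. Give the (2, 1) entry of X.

X = L⁻¹RS⁻¹ (apply L⁻¹ on the left and S⁻¹ on the right).
det L = 2; the adjugate gives L⁻¹ = [[1, -3/2], [-2, 7/2]].
S has determinant -6; S⁻¹ = [[-1/3, -2/3], [-5/6, -7/6]].
L⁻¹R = [[4, 2], [-50, 26]].
X = (L⁻¹R)S⁻¹ = [[-3, -5], [-5, 3]].

-5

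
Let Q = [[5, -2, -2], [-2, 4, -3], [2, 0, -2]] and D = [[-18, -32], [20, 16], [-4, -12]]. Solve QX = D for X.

X = [[-2, -6], [4, 1], [0, 0]]

Q is on the left of X, so left-multiply by Q⁻¹: X = Q⁻¹D.
det Q = -4; the adjugate gives Q⁻¹ = [[2, 1, -7/2], [5/2, 3/2, -19/4], [2, 1, -4]].
X = Q⁻¹D = [[2, 1, -7/2], [5/2, 3/2, -19/4], [2, 1, -4]] · [[-18, -32], [20, 16], [-4, -12]] = [[-2, -6], [4, 1], [0, 0]].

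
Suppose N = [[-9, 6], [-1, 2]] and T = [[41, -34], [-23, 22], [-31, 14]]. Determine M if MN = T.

M = [[-4, -5], [2, 5], [4, -5]]

N is on the right of M, so right-multiply by N⁻¹: M = TN⁻¹.
det N = -12, so N⁻¹ = [[-1/6, 1/2], [-1/12, 3/4]].
M = TN⁻¹ = [[41, -34], [-23, 22], [-31, 14]] · [[-1/6, 1/2], [-1/12, 3/4]] = [[-4, -5], [2, 5], [4, -5]].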